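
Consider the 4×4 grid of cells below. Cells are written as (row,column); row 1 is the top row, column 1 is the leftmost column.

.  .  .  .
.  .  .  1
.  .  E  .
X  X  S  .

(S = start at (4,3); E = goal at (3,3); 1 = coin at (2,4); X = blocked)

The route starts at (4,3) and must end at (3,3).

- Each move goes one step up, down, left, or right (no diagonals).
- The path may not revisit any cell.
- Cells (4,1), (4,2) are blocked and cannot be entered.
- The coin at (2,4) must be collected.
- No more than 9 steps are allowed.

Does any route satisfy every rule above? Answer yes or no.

yes

One route that works: (4,3) → (4,4) → (3,4) → (2,4) → (2,3) → (3,3).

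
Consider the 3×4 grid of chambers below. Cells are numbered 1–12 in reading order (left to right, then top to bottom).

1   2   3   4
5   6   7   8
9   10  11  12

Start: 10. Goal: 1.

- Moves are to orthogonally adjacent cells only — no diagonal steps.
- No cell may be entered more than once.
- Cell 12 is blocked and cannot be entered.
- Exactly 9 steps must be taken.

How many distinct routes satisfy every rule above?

2

Need simple routes of exactly 9 moves from 10 to 1 (Manhattan distance 3, so 3 moves are spent on a detour and 3 undoing it).
Enumerating: 10 9 5 6 7 8 4 3 2 1 | 10 11 7 8 4 3 2 6 5 1.
That gives 2 routes.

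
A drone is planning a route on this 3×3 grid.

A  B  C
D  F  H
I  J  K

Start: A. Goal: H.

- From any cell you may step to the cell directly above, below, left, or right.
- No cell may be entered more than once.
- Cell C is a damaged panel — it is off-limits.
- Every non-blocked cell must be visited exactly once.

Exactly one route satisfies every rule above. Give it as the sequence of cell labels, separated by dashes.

Need to visit all 8 open cells exactly once, starting at A and ending at H.
Cell I has only two open neighbours (D and J), so the path must pass straight through it: one of those is the cell it's entered from and the other is where it exits.
Route from A: right to B, down to F, left to D, down to I, 2× right (reaching K), up to H — 7 moves in all.
Check: all 8 open cells covered.

A - B - F - D - I - J - K - H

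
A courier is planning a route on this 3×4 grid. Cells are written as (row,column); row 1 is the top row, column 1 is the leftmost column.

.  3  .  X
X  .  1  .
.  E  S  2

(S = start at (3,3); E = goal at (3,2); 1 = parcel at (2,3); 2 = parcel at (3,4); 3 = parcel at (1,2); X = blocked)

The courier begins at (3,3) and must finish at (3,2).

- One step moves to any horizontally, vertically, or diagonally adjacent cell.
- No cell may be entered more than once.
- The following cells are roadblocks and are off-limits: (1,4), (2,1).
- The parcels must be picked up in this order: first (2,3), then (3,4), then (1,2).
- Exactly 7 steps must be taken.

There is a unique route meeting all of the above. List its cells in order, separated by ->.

(3,3) -> (2,3) -> (3,4) -> (2,4) -> (1,3) -> (1,2) -> (2,2) -> (3,2)

The waypoints must appear in the order (2,3), (3,4), (1,2), with no cell reused.
Route from (3,3): up to (2,3), down-right to (3,4), up to (2,4), up-left to (1,3), left to (1,2), 2× down (reaching (3,2)) — 7 moves in all.
Check: order respected (1 at step 1, 2 at step 2, 3 at step 5); 7 moves as required.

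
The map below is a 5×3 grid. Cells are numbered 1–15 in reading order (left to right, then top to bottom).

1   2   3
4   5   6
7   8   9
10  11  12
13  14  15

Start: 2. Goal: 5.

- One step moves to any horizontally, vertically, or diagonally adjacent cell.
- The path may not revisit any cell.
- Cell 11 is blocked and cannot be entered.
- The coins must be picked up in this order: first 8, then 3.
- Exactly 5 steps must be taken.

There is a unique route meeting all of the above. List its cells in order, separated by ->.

2 -> 4 -> 8 -> 6 -> 3 -> 5

The waypoints must appear in the order 8, 3, with no cell reused.
Route from 2: down-left 1 to 4, down-right 1 to 8, up-right 1 to 6, up 1 to 3, down-left 1 to 5 — 5 moves in all.
Check: order respected (8 at step 2, 3 at step 4); 5 moves as required.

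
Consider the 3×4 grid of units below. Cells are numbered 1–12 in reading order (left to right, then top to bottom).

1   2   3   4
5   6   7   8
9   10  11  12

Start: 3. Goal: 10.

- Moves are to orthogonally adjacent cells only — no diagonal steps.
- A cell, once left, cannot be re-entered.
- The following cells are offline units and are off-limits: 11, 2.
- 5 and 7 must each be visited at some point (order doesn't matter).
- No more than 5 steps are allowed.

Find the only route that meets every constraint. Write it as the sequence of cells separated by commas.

Any route must reach 5 and 7 and still end at 10 within 5 moves, so the order of the required stops is forced.
Route from 3: down 1 to 7, left 2 to 5, down 1 to 9, right 1 to 10 — 5 moves in all.
Check: all required cells visited; 5 ≤ 5 moves.

3, 7, 6, 5, 9, 10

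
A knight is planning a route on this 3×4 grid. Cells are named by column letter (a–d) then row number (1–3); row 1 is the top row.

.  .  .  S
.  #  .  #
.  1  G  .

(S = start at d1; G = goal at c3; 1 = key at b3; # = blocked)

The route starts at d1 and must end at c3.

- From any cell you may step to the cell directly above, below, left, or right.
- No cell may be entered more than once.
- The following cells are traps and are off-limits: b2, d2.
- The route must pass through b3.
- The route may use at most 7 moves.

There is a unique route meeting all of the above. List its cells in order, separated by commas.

The budget equals the shortest possible length, so every move has to be on a shortest route through the required cells.
Route from d1: 3× left (reaching a1), 2× down (reaching a3), 2× right (reaching c3) — 7 moves in all.
Check: all required cells visited; 7 ≤ 7 moves.

d1, c1, b1, a1, a2, a3, b3, c3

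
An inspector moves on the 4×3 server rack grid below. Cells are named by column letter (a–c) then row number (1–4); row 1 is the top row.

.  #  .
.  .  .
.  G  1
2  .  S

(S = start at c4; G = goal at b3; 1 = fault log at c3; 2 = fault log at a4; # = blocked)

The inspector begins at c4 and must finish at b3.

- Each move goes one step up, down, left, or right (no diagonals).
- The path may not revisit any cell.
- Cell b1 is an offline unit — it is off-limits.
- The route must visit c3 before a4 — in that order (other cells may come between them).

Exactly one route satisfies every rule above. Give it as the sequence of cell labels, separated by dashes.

c4 - c3 - c2 - b2 - a2 - a3 - a4 - b4 - b3

The waypoints must appear in the order c3, a4, with no cell reused.
Route from c4: 2× up (reaching c2), 2× left (reaching a2), 2× down (reaching a4), right to b4, up to b3 — 8 moves in all.
Check: order respected (1 at step 1, 2 at step 6).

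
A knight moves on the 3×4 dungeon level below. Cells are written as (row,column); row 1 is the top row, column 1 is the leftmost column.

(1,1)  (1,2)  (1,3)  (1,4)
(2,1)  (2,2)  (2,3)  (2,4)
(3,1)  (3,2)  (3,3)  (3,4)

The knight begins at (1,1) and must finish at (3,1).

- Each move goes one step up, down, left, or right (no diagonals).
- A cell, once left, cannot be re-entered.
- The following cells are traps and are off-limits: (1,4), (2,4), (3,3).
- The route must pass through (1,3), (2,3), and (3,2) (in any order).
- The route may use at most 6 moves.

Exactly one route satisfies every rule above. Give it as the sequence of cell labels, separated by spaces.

(1,1) (1,2) (1,3) (2,3) (2,2) (3,2) (3,1)

The budget equals the shortest possible length, so every move has to be on a shortest route through the required cells.
Route from (1,1): 2× right (reaching (1,3)), down to (2,3), left to (2,2), down to (3,2), left to (3,1) — 6 moves in all.
Check: all required cells visited; 6 ≤ 6 moves.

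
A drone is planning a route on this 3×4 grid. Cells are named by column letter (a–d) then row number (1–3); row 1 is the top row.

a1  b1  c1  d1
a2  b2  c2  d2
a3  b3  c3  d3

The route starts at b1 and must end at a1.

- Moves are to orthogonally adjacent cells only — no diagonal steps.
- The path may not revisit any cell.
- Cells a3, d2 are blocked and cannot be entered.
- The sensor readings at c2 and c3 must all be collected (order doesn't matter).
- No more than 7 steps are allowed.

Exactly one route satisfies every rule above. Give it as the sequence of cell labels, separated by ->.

The budget equals the shortest possible length, so every move has to be on a shortest route through the required cells.
Route from b1: right to c1, 2× down (reaching c3), left to b3, up to b2, left to a2, up to a1 — 7 moves in all.
Check: all required cells visited; 7 ≤ 7 moves.

b1 -> c1 -> c2 -> c3 -> b3 -> b2 -> a2 -> a1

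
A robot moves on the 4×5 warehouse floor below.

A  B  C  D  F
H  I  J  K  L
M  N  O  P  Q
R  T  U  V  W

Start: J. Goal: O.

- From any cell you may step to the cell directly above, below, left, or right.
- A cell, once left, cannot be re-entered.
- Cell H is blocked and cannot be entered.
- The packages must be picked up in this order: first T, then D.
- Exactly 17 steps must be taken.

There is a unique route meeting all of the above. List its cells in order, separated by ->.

The waypoints must appear in the order T, D, with no cell reused.
Route from J: up to C, left to B, 2× down (reaching N), left to M, down to R, 4× right (reaching W), 3× up (reaching F), left to D, 2× down (reaching P), left to O — 17 moves in all.
Check: order respected (T at step 7, D at step 14); 17 moves as required.

J -> C -> B -> I -> N -> M -> R -> T -> U -> V -> W -> Q -> L -> F -> D -> K -> P -> O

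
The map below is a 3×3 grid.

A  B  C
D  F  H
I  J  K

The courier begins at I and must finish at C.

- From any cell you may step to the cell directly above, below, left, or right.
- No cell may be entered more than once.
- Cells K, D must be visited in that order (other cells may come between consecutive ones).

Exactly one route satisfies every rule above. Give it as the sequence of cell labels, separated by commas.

I, J, K, H, F, D, A, B, C

The waypoints must appear in the order K, D, with no cell reused.
Route from I: 2× right (reaching K), up to H, 2× left (reaching D), up to A, 2× right (reaching C) — 8 moves in all.
Check: order respected (K at step 2, D at step 5).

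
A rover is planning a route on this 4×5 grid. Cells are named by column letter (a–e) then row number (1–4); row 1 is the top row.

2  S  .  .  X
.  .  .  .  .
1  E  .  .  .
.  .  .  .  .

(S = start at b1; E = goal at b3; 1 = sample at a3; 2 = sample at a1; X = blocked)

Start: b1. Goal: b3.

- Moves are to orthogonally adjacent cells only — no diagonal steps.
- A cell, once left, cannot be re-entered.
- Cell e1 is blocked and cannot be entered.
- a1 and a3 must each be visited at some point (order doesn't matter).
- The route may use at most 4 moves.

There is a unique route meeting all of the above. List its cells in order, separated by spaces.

The budget equals the shortest possible length, so every move has to be on a shortest route through the required cells.
Route from b1: left 1 to a1, down 2 to a3, right 1 to b3 — 4 moves in all.
Check: all required cells visited; 4 ≤ 4 moves.

b1 a1 a2 a3 b3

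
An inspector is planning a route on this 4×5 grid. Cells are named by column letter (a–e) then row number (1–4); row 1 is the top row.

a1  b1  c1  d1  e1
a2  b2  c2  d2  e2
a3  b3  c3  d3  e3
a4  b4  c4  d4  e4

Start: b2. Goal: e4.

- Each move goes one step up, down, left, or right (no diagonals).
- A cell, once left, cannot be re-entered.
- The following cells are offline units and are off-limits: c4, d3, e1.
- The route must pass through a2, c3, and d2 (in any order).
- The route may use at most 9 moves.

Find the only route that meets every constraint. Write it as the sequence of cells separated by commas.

The budget equals the shortest possible length, so every move has to be on a shortest route through the required cells.
Route from b2: left to a2, down to a3, 2× right (reaching c3), up to c2, 2× right (reaching e2), 2× down (reaching e4) — 9 moves in all.
Check: all required cells visited; 9 ≤ 9 moves.

b2, a2, a3, b3, c3, c2, d2, e2, e3, e4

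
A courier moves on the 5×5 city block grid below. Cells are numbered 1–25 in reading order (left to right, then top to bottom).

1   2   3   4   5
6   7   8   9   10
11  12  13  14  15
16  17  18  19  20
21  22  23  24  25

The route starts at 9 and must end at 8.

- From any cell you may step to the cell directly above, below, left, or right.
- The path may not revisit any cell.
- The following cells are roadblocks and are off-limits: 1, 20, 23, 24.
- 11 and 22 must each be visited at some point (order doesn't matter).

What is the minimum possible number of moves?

11

Any route passes through 11 and 22 in some order between 9 and 8. Summing Manhattan distances along each leg and taking the cheapest ordering (9 → 11 → 22 → 8) gives a lower bound of 4 + 3 + 4 = 11 moves.
A route of 11 moves achieves this: 9 → 14 → 19 → 18 → 17 → 22 → 21 → 16 → 11 → 6 → 7 → 8.
Since 11 matches the lower bound, it is optimal.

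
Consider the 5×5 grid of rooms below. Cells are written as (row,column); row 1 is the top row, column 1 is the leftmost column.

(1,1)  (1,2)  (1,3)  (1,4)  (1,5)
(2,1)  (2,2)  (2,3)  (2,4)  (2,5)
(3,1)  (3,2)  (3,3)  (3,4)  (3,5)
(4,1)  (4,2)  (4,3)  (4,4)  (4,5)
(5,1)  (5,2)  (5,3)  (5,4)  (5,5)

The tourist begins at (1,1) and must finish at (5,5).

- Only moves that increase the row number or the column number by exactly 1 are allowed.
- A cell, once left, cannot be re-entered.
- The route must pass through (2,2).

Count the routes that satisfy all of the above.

40

A right/down-only route from (1,1) to (5,5) makes exactly 4 down-moves and 4 right-moves in some order.
With no other constraints that would be C(8,4) = 70 routes.
Split at (2,2) and multiply the segment counts: (1,1)→(2,2): 2; (2,2)→(5,5): 20; product = 40.
That gives 40 routes.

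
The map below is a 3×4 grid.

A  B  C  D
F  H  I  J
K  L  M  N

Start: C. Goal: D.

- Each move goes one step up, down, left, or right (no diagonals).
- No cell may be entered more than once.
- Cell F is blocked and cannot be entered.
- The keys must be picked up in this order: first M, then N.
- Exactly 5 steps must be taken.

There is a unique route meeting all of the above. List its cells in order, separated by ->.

C -> I -> M -> N -> J -> D

The waypoints must appear in the order M, N, with no cell reused.
Route from C: down 2 to M, right 1 to N, up 2 to D — 5 moves in all.
Check: order respected (M at step 2, N at step 3); 5 moves as required.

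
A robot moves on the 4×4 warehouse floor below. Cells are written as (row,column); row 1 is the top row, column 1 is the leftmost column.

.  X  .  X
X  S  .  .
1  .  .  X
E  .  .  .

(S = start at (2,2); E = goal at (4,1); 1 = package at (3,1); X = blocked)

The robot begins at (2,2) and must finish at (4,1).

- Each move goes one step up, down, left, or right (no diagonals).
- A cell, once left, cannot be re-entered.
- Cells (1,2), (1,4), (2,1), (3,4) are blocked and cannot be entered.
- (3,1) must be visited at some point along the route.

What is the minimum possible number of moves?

Any route passes through (3,1) somewhere between (2,2) and (4,1). Summing Manhattan distances along the two legs ((2,2) → (3,1) → (4,1)) gives a lower bound of 2 + 1 = 3 moves.
A route of 3 moves achieves this: (2,2) → (3,2) → (3,1) → (4,1).
Since 3 matches the lower bound, it is optimal.

3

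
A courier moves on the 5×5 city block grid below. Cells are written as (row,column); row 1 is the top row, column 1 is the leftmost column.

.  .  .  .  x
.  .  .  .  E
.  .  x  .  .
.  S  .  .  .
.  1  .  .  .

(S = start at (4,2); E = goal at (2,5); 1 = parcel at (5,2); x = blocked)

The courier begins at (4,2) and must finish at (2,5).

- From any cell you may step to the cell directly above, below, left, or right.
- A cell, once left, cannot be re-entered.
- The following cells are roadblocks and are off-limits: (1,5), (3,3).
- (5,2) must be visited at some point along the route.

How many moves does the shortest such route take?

Any route passes through (5,2) somewhere between (4,2) and (2,5). Summing Manhattan distances along the two legs ((4,2) → (5,2) → (2,5)) gives a lower bound of 1 + 6 = 7 moves.
A route of 7 moves achieves this: (4,2) → (5,2) → (5,3) → (4,3) → (4,4) → (3,4) → (2,4) → (2,5).
Since 7 matches the lower bound, it is optimal.

7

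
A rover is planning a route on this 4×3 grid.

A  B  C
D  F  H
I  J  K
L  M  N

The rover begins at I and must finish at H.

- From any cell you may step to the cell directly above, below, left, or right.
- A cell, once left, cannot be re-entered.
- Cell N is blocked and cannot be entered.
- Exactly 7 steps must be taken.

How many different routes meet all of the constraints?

Need simple routes of exactly 7 moves from I to H (Manhattan distance 3, so 2 moves are spent on a detour and 2 undoing it).
Enumerating: I D A B F J K H | I L M J F B C H | I J F D A B C H.
That gives 3 routes.

3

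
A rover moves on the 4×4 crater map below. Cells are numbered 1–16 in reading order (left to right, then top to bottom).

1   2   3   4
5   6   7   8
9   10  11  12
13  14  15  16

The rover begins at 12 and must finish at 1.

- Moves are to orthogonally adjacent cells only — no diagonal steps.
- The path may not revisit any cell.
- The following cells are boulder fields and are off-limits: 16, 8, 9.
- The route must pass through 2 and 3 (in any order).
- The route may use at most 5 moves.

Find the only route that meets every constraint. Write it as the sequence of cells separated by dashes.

The budget equals the shortest possible length, so every move has to be on a shortest route through the required cells.
Route from 12: left to 11, 2× up (reaching 3), 2× left (reaching 1) — 5 moves in all.
Check: all required cells visited; 5 ≤ 5 moves.

12 - 11 - 7 - 3 - 2 - 1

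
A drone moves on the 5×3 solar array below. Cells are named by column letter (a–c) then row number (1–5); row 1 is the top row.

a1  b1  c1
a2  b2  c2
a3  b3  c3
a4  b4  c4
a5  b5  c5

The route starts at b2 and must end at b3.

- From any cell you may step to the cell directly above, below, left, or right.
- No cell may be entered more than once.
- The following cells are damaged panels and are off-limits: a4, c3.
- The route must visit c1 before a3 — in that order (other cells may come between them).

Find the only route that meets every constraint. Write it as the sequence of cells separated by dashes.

b2 - c2 - c1 - b1 - a1 - a2 - a3 - b3

The waypoints must appear in the order c1, a3, with no cell reused.
Route from b2: right to c2, up to c1, 2× left (reaching a1), 2× down (reaching a3), right to b3 — 7 moves in all.
Check: order respected (c1 at step 2, a3 at step 6).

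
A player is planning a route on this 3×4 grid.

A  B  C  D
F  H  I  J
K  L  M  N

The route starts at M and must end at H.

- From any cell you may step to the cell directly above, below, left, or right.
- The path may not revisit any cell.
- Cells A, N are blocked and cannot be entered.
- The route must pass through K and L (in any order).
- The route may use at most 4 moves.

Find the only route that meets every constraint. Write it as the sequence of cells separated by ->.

Any route must reach K and L and still end at H within 4 moves, so the order of the required stops is forced.
Route from M: 2× left (reaching K), up to F, right to H — 4 moves in all.
Check: all required cells visited; 4 ≤ 4 moves.

M -> L -> K -> F -> H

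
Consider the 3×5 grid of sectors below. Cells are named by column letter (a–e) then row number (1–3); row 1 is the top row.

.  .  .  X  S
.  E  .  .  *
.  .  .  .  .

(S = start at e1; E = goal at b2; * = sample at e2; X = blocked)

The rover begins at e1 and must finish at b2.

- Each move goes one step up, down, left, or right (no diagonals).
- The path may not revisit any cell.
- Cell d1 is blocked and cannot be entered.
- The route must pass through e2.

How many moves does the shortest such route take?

Any route passes through e2 somewhere between e1 and b2. Summing Manhattan distances along the two legs (e1 → e2 → b2) gives a lower bound of 1 + 3 = 4 moves.
A route of 4 moves achieves this: e1 → e2 → d2 → c2 → b2.
Since 4 matches the lower bound, it is optimal.

4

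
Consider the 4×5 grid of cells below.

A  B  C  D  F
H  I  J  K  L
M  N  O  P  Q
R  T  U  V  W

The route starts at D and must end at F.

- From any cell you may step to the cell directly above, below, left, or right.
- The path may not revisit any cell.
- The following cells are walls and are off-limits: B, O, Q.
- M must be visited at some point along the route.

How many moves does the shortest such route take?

Any route passes through M somewhere between D and F. Summing Manhattan distances along the two legs (D → M → F) gives a lower bound of 5 + 6 = 11 moves.
The shortest route satisfying every rule uses 13 moves: D → C → J → I → N → M → R → T → U → V → P → K → L → F.
The no-revisit rule (legs can't share cells) pushes the minimum above the 11-move bound; an exhaustive check rules out every length from 11 to 12, leaving 13 as the minimum.

13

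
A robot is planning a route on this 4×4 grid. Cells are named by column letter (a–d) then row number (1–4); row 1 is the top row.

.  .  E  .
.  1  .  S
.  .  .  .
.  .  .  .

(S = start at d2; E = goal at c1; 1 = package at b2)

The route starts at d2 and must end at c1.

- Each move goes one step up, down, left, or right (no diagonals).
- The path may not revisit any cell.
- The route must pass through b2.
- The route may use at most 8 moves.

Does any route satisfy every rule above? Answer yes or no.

One route that works: d2 → c2 → b2 → b1 → c1.

yes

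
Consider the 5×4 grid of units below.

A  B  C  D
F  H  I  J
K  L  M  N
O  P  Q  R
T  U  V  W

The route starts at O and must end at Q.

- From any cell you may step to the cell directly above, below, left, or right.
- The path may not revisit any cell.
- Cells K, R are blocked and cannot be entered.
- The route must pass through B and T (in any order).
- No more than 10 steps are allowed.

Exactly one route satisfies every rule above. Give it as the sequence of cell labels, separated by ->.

Any route must reach B and T and still end at Q within 10 moves, so the order of the required stops is forced.
Route from O: down 1 to T, right 1 to U, up 4 to B, right 1 to C, down 3 to Q — 10 moves in all.
Check: all required cells visited; 10 ≤ 10 moves.

O -> T -> U -> P -> L -> H -> B -> C -> I -> M -> Q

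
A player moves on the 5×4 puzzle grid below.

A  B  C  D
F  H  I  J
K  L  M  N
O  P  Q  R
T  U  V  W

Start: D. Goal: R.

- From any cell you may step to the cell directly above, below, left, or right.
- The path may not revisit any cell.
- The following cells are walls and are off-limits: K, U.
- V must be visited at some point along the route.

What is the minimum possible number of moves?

Any route passes through V somewhere between D and R. Summing Manhattan distances along the two legs (D → V → R) gives a lower bound of 5 + 2 = 7 moves.
A route of 7 moves achieves this: D → J → N → M → Q → V → W → R.
Since 7 matches the lower bound, it is optimal.

7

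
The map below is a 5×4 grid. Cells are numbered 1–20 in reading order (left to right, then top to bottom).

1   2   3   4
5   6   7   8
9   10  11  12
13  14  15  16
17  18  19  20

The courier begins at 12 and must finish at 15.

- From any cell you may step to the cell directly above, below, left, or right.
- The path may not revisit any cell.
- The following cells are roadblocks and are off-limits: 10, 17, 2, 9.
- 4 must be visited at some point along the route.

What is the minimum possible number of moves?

6

Any route passes through 4 somewhere between 12 and 15. Summing Manhattan distances along the two legs (12 → 4 → 15) gives a lower bound of 2 + 4 = 6 moves.
A route of 6 moves achieves this: 12 → 8 → 4 → 3 → 7 → 11 → 15.
Since 6 matches the lower bound, it is optimal.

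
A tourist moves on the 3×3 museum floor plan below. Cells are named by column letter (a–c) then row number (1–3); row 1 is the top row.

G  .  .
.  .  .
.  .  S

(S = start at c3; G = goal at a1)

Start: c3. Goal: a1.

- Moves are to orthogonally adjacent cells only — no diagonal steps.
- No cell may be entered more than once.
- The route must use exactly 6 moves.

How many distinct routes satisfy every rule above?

4

Need simple routes of exactly 6 moves from c3 to a1 (Manhattan distance 4, so 1 moves are spent on a detour and 1 undoing it).
Enumerating: c3 c2 c1 b1 b2 a2 a1 | c3 c2 b2 b3 a3 a2 a1 | c3 b3 b2 c2 c1 b1 a1 | c3 b3 a3 a2 b2 b1 a1.
That gives 4 routes.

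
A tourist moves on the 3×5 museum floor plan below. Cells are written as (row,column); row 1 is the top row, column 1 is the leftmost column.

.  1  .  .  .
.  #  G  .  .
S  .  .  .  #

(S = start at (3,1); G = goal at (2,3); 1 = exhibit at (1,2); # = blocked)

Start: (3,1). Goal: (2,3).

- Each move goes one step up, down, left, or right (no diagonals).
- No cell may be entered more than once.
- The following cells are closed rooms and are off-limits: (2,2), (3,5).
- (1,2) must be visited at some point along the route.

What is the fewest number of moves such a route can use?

Any route passes through (1,2) somewhere between (3,1) and (2,3). Summing Manhattan distances along the two legs ((3,1) → (1,2) → (2,3)) gives a lower bound of 3 + 2 = 5 moves.
A route of 5 moves achieves this: (3,1) → (2,1) → (1,1) → (1,2) → (1,3) → (2,3).
Since 5 matches the lower bound, it is optimal.

5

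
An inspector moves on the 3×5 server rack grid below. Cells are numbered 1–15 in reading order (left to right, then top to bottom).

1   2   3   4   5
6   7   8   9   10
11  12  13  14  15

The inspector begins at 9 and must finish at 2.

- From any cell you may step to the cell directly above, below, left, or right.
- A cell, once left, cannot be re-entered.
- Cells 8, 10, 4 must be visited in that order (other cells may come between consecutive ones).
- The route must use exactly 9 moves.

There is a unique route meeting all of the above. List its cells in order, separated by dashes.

9 - 8 - 13 - 14 - 15 - 10 - 5 - 4 - 3 - 2

The waypoints must appear in the order 8, 10, 4, with no cell reused.
Route from 9: left 1 to 8, down 1 to 13, right 2 to 15, up 2 to 5, left 3 to 2 — 9 moves in all.
Check: order respected (8 at step 1, 10 at step 5, 4 at step 7); 9 moves as required.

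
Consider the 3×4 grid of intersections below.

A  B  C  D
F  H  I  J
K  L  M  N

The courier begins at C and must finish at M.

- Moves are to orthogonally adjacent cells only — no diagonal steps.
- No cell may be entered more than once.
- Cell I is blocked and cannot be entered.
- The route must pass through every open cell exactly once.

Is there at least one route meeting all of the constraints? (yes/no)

Exhausting the options from C, every branch either dead-ends against blocked cells, would have to re-enter a cell already used, or reaches the goal with a constraint still unmet.

no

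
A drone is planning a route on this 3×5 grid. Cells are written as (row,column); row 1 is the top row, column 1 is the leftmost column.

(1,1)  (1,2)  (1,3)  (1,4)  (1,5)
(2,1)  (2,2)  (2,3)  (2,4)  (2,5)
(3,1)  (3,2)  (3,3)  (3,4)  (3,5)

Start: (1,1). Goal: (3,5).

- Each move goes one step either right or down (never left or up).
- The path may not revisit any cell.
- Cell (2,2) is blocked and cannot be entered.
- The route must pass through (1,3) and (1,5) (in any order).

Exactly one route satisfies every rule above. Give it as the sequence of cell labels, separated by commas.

Moves only go right or down, so the column and row indices never decrease.
Route from (1,1): right 4 to (1,5), down 2 to (3,5) — 6 moves in all.
Check: all required cells visited.

(1,1), (1,2), (1,3), (1,4), (1,5), (2,5), (3,5)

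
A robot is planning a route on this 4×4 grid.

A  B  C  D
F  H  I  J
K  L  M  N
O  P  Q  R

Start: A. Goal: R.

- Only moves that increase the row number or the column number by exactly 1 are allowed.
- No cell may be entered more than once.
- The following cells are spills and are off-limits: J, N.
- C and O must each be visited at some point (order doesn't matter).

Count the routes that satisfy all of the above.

0

A right/down-only route from A to R makes exactly 3 down-moves and 3 right-moves in some order.
With no other constraints that would be C(6,3) = 20 routes.
O is below but to the left of C: going C → O would need a leftward move and O → C an upward move, so no right/down-only route can visit both required cells.
No route satisfies every constraint, so the count is 0.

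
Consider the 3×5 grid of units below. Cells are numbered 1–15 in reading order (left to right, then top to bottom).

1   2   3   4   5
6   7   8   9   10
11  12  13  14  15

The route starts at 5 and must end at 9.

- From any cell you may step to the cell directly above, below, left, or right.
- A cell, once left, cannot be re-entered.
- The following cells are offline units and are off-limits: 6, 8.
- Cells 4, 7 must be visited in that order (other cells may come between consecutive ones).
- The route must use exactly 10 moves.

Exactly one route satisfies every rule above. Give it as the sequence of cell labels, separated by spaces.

The waypoints must appear in the order 4, 7, with no cell reused.
Route from 5: left 3 to 2, down 2 to 12, right 3 to 15, up 1 to 10, left 1 to 9 — 10 moves in all.
Check: order respected (4 at step 1, 7 at step 4); 10 moves as required.

5 4 3 2 7 12 13 14 15 10 9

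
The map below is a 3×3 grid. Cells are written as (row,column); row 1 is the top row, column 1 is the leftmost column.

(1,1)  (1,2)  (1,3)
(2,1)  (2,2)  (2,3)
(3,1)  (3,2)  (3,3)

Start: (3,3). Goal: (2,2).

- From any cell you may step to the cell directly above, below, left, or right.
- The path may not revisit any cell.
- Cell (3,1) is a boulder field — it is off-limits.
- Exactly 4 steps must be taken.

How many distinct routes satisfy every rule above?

1

Need simple routes of exactly 4 moves from (3,3) to (2,2) (Manhattan distance 2, so 1 moves are spent on a detour and 1 undoing it).
Enumerating: (3,3) (2,3) (1,3) (1,2) (2,2).
That gives 1 route.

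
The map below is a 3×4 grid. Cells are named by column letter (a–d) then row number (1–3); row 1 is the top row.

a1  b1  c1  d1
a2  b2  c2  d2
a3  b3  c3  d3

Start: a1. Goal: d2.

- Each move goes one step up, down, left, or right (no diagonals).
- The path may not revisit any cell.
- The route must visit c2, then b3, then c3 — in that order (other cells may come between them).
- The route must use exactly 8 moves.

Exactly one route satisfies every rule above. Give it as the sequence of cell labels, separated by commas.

The waypoints must appear in the order c2, b3, c3, with no cell reused.
Route from a1: right 2 to c1, down 1 to c2, left 1 to b2, down 1 to b3, right 2 to d3, up 1 to d2 — 8 moves in all.
Check: order respected (c2 at step 3, b3 at step 5, c3 at step 6); 8 moves as required.

a1, b1, c1, c2, b2, b3, c3, d3, d2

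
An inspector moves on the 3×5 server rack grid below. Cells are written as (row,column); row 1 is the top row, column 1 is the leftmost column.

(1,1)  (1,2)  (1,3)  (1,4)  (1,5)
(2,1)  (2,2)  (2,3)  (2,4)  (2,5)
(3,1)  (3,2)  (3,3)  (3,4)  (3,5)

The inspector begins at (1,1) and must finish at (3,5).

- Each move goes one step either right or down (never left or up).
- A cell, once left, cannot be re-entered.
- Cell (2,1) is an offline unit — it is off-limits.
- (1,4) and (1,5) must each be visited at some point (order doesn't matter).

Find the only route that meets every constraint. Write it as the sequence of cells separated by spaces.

Moves only go right or down, so the column and row indices never decrease.
Route from (1,1): 4× right (reaching (1,5)), 2× down (reaching (3,5)) — 6 moves in all.
Check: all required cells visited.

(1,1) (1,2) (1,3) (1,4) (1,5) (2,5) (3,5)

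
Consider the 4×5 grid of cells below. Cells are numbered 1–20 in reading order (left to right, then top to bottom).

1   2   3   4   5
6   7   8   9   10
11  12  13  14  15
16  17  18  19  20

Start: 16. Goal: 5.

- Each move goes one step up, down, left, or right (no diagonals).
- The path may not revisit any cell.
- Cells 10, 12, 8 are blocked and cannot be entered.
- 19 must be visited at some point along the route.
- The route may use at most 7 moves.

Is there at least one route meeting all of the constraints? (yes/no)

One route that works: 16 → 17 → 18 → 19 → 14 → 9 → 4 → 5.

yes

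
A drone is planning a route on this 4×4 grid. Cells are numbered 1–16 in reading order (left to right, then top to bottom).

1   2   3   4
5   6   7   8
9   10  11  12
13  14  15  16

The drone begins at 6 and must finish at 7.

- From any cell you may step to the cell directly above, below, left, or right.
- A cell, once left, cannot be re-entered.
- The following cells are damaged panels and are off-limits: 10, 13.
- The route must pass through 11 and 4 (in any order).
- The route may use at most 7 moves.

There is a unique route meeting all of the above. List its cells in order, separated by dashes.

The 7-move cap with required stops at 11, 4 leaves no slack for detours.
Route from 6: up to 2, 2× right (reaching 4), 2× down (reaching 12), left to 11, up to 7 — 7 moves in all.
Check: all required cells visited; 7 ≤ 7 moves.

6 - 2 - 3 - 4 - 8 - 12 - 11 - 7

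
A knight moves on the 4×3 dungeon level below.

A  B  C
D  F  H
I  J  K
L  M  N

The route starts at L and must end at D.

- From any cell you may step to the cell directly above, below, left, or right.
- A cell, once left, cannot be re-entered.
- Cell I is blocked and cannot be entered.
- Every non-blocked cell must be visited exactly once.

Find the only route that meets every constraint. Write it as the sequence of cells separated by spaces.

L M N K J F H C B A D

Need to visit all 11 open cells exactly once, starting at L and ending at D.
Cell A has only two open neighbours (D and B), so the path must pass straight through it: one of those is the cell it's entered from and the other is where it exits.
Route from L: 2× right (reaching N), up to K, left to J, up to F, right to H, up to C, 2× left (reaching A), down to D — 10 moves in all.
Check: all 11 open cells covered.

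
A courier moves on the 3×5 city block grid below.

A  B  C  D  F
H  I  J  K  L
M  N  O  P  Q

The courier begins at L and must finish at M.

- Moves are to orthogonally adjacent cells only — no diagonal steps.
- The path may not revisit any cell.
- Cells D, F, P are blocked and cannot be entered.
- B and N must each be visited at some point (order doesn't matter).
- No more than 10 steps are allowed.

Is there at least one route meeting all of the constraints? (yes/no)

One route that works: L → K → J → C → B → I → N → M.

yes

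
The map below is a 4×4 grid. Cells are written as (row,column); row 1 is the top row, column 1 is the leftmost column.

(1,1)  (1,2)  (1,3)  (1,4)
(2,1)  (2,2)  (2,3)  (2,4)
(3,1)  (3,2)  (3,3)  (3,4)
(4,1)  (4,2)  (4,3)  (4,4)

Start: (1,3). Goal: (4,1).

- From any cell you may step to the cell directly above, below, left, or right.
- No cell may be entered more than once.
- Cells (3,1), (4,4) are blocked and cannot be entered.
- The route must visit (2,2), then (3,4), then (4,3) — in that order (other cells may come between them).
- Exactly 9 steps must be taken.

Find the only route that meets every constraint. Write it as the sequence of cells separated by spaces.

The waypoints must appear in the order (2,2), (3,4), (4,3), with no cell reused.
Route from (1,3): left to (1,2), down to (2,2), 2× right (reaching (2,4)), down to (3,4), left to (3,3), down to (4,3), 2× left (reaching (4,1)) — 9 moves in all.
Check: order respected ((2,2) at step 2, (3,4) at step 5, (4,3) at step 7); 9 moves as required.

(1,3) (1,2) (2,2) (2,3) (2,4) (3,4) (3,3) (4,3) (4,2) (4,1)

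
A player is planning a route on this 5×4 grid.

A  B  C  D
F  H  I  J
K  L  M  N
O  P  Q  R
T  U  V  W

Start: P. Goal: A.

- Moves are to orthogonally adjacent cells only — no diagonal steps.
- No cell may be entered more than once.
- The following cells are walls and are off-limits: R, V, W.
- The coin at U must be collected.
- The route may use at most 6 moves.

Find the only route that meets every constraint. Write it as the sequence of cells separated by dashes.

The budget equals the shortest possible length, so every move has to be on a shortest route through the required cells.
Route from P: down 1 to U, left 1 to T, up 4 to A — 6 moves in all.
Check: all required cells visited; 6 ≤ 6 moves.

P - U - T - O - K - F - A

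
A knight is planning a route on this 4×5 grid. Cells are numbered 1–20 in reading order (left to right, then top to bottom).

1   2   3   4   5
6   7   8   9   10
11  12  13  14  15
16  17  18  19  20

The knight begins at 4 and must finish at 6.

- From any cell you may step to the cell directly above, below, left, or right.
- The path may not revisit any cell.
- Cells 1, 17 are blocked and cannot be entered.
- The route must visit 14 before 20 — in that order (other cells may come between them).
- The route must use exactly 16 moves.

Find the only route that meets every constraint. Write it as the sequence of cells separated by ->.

4 -> 5 -> 10 -> 9 -> 14 -> 15 -> 20 -> 19 -> 18 -> 13 -> 8 -> 3 -> 2 -> 7 -> 12 -> 11 -> 6

The waypoints must appear in the order 14, 20, with no cell reused.
Route from 4: right 1 to 5, down 1 to 10, left 1 to 9, down 1 to 14, right 1 to 15, down 1 to 20, left 2 to 18, up 3 to 3, left 1 to 2, down 2 to 12, left 1 to 11, up 1 to 6 — 16 moves in all.
Check: order respected (14 at step 4, 20 at step 6); 16 moves as required.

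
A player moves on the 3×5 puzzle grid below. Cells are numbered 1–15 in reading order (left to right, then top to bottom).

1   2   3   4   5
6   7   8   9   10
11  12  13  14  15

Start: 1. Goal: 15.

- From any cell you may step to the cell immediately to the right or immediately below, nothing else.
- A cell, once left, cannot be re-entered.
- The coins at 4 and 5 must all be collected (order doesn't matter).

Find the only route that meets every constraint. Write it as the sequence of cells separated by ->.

Moves only go right or down, so the column and row indices never decrease.
Route from 1: right 4 to 5, down 2 to 15 — 6 moves in all.
Check: all required cells visited.

1 -> 2 -> 3 -> 4 -> 5 -> 10 -> 15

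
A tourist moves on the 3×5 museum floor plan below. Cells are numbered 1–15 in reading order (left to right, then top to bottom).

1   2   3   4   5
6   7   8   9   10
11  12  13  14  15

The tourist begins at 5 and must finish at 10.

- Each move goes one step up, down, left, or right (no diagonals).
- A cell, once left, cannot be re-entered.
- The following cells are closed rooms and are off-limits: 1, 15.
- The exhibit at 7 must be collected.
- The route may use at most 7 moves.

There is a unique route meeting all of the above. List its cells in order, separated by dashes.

The budget equals the shortest possible length, so every move has to be on a shortest route through the required cells.
Route from 5: left 3 to 2, down 1 to 7, right 3 to 10 — 7 moves in all.
Check: all required cells visited; 7 ≤ 7 moves.

5 - 4 - 3 - 2 - 7 - 8 - 9 - 10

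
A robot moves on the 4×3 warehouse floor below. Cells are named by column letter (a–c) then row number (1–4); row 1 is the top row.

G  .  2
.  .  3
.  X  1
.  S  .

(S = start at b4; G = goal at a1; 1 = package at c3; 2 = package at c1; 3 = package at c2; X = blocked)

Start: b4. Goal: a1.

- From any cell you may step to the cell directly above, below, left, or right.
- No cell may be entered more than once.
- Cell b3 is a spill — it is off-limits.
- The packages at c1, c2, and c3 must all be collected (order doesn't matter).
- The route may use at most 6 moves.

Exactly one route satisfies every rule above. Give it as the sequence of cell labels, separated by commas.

b4, c4, c3, c2, c1, b1, a1

The budget equals the shortest possible length, so every move has to be on a shortest route through the required cells.
Route from b4: right 1 to c4, up 3 to c1, left 2 to a1 — 6 moves in all.
Check: all required cells visited; 6 ≤ 6 moves.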